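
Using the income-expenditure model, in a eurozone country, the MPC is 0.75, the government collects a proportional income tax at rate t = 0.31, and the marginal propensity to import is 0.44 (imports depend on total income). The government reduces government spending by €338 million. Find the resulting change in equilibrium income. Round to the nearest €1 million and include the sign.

−€366 million

Spending multiplier = 1/(1 − c(1−t) + m) = 1/(1 − 0.75×0.69 + 0.44) = 1/0.9225 ≈ 1.084.
ΔY = k × ΔG = (−€338 million) / 0.9225 ≈ −€366 million.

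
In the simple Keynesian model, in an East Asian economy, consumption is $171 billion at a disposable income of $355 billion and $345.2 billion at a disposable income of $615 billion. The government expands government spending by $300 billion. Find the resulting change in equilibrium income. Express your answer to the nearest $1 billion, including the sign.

+$909 billion

MPC = ΔC/ΔYd = (345.2 − 171)/(615 − 355) = 174.2/260 = 0.67.
Expenditure multiplier = 1/(1 − MPC) = 1/(1 − 0.67) = 1/0.33 ≈ 3.03.
ΔY = k × ΔG = (+$300 billion) / 0.33 ≈ +$909 billion.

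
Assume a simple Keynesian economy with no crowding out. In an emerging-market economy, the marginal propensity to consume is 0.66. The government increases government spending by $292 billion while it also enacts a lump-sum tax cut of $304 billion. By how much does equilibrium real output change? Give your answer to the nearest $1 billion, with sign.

Expenditure multiplier = 1/(1 − MPC) = 1/(1 − 0.66) = 1/0.34 ≈ 2.941.
ΔG contributes k·ΔG = (+$292 billion) / 0.34 ≈ +$858.8 billion.
ΔT of −$304 billion changes first-round spending by −c·ΔT = +$200.64 billion, contributing k·(−c·ΔT) = (+$200.64 billion) / 0.34 ≈ +$590.1 billion.
Net ΔY = k(ΔG − c·ΔT) = (+$492.64 billion) / 0.34 ≈ +$1,449 billion.

+$1,449 billion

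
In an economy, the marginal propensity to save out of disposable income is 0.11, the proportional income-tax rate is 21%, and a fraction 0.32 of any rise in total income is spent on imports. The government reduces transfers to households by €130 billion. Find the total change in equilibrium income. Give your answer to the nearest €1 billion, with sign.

−€188 billion

MPC = 1 − MPS = 1 − 0.11 = 0.89.
The transfer change shifts disposable income by −€130 billion, so first-round consumption changes by c·ΔTR = 0.89 × (−€130 billion) = −€115.7 billion.
Expenditure multiplier = 1/(1 − c(1−t) + m) = 1/(1 − 0.89×0.79 + 0.32) = 1/0.6169 ≈ 1.621.
The transfer multiplier is c × k ≈ 1.443, so ΔY = k × (c·ΔTR) = (−€115.7 billion) / 0.6169 ≈ −€188 billion.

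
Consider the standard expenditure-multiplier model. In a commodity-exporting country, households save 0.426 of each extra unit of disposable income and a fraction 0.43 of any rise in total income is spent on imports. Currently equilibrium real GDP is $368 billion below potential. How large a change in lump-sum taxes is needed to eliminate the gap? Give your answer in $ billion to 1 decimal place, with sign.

−$548.8 billion

MPC = 1 − MPS = 1 − 0.426 = 0.574.
Spending multiplier = 1/(1 − c + m) = 1/(1 − 0.574 + 0.43) = 1/0.856 ≈ 1.168.
Tax multiplier = −c·k = −0.574/0.856 ≈ −0.671. Need ΔY = +$368 billion, so ΔT = ΔY/(−c·k) = −(+$368 billion) × 0.856 / 0.574 ≈ −$548.8 billion.
The government should cut lump-sum taxes by $548.8 billion.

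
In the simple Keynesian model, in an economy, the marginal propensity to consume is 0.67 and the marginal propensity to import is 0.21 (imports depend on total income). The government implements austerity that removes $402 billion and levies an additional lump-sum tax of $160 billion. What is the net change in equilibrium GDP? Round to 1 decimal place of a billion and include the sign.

Expenditure multiplier = 1/(1 − c + m) = 1/(1 − 0.67 + 0.21) = 1/0.54 ≈ 1.852.
ΔG contributes k·ΔG = (−$402 billion) / 0.54 ≈ −$744.4 billion.
ΔT of +$160 billion changes first-round spending by −c·ΔT = −$107.2 billion, contributing k·(−c·ΔT) = (−$107.2 billion) / 0.54 ≈ −$198.5 billion.
Net ΔY = k(ΔG − c·ΔT) = (−$509.2 billion) / 0.54 ≈ −$943 billion.

−$943.0 billion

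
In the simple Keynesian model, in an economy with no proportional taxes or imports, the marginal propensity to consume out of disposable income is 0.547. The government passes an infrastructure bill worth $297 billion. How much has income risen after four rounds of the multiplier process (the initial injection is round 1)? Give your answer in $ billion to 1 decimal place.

Round 1 adds ΔG = $297 billion; each later round is MPC = 0.547 times the previous.
After 4 rounds: 297 + 162.459 + 88.865073 + 48.609194931 = ΔG·(1 − c^4)/(1 − c) = 297 × (1 − 0.089526025681)/0.453 ≈ $596.9 billion.

$596.9 billion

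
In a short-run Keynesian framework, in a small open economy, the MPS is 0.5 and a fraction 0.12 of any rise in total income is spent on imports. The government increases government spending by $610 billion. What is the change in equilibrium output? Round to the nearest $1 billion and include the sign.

MPC = 1 − MPS = 1 − 0.5 = 0.5.
Spending multiplier = 1/(1 − c + m) = 1/(1 − 0.5 + 0.12) = 1/0.62 ≈ 1.613.
ΔY = k × ΔG = (+$610 billion) / 0.62 ≈ +$984 billion.

+$984 billion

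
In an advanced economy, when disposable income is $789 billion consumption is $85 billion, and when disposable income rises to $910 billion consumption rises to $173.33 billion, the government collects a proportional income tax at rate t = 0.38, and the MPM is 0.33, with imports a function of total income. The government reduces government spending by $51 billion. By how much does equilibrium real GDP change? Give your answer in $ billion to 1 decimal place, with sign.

−$58.1 billion

MPC = ΔC/ΔYd = (173.33 − 85)/(910 − 789) = 88.33/121 = 0.73.
Government-spending multiplier = 1/(1 − c(1−t) + m) = 1/(1 − 0.73×0.62 + 0.33) = 1/0.8774 ≈ 1.14.
ΔY = k × ΔG = (−$51 billion) / 0.8774 ≈ −$58.1 billion.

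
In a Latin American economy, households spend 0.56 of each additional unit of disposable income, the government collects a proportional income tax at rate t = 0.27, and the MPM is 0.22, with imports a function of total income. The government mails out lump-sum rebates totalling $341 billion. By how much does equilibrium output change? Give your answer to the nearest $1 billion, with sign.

A lump-sum tax change of −$341 billion shifts disposable income by +$341 billion; first-round consumption changes by −c × ΔT = −0.56 × (−$341 billion) = +$190.96 billion.
Expenditure multiplier = 1/(1 − c(1−t) + m) = 1/(1 − 0.56×0.73 + 0.22) = 1/0.8112 ≈ 1.233.
The tax multiplier is −c × k ≈ −0.69, so ΔY = k × (−c·ΔT) = (+$190.96 billion) / 0.8112 ≈ +$235 billion.

+$235 billion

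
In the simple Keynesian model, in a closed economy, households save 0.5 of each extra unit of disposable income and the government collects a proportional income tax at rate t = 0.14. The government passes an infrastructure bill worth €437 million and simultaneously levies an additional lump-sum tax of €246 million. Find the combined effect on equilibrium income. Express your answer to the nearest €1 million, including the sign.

MPC = 1 − MPS = 1 − 0.5 = 0.5.
Expenditure multiplier = 1/(1 − c(1−t)) = 1/(1 − 0.5×0.86) = 1/0.57 ≈ 1.754.
ΔG contributes k·ΔG = (+€437 million) / 0.57 ≈ +€766.7 million.
ΔT of +€246 million changes first-round spending by −c·ΔT = −€123 million, contributing k·(−c·ΔT) = (−€123 million) / 0.57 ≈ −€215.8 million.
Net ΔY = k(ΔG − c·ΔT) = (+€314 million) / 0.57 ≈ +€551 million.

+€551 million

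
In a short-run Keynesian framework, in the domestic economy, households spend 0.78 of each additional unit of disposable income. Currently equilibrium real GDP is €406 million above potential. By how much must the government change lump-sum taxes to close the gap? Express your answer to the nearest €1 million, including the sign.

Spending multiplier = 1/(1 − MPC) = 1/(1 − 0.78) = 1/0.22 ≈ 4.545.
Tax multiplier = −c·k = −0.78/0.22 ≈ −3.545. Need ΔY = −€406 million, so ΔT = ΔY/(−c·k) = −(−€406 million) × 0.22 / 0.78 ≈ +€115 million.
The government should raise lump-sum taxes by €115 million.

+€115 million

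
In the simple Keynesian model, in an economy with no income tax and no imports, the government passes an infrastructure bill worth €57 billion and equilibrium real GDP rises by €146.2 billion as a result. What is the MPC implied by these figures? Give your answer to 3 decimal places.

0.610

Implied spending multiplier k = ΔY/ΔG = 146.2/57 ≈ 2.5649.
Since k = 1/(1 − MPC), MPC = 1 − 1/k = 1 − ΔG/ΔY = 1 − 57/146.2 ≈ 0.610.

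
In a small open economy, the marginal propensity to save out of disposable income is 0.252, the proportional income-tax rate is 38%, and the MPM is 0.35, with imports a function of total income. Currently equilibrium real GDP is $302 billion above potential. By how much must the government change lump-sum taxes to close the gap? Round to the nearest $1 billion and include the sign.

MPC = 1 − MPS = 1 − 0.252 = 0.748.
Spending multiplier = 1/(1 − c(1−t) + m) = 1/(1 − 0.748×0.62 + 0.35) = 1/0.88624 ≈ 1.128.
Tax multiplier = −c·k = −0.748/0.88624 ≈ −0.844. Need ΔY = −$302 billion, so ΔT = ΔY/(−c·k) = −(−$302 billion) × 0.88624 / 0.748 ≈ +$358 billion.
The government should raise lump-sum taxes by $358 billion.

+$358 billion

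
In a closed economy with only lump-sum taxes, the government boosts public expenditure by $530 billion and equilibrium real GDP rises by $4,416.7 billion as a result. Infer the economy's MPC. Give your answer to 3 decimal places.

0.880

Implied spending multiplier k = ΔY/ΔG = 4,416.7/530 ≈ 8.3334.
Since k = 1/(1 − MPC), MPC = 1 − 1/k = 1 − ΔG/ΔY = 1 − 530/4,416.7 ≈ 0.880.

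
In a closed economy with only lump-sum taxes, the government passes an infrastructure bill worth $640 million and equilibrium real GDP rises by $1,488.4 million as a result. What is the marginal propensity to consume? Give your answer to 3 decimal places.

0.570

Implied spending multiplier k = ΔY/ΔG = 1,488.4/640 ≈ 2.3256.
Since k = 1/(1 − MPC), MPC = 1 − 1/k = 1 − ΔG/ΔY = 1 − 640/1,488.4 ≈ 0.570.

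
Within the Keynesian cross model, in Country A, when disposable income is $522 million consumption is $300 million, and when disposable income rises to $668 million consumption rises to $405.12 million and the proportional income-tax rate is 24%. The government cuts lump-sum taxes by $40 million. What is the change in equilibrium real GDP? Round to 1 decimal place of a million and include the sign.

MPC = ΔC/ΔYd = (405.12 − 300)/(668 − 522) = 105.12/146 = 0.72.
A lump-sum tax change of −$40 million shifts disposable income by +$40 million; first-round consumption changes by −c × ΔT = −0.72 × (−$40 million) = +$28.8 million.
Expenditure multiplier = 1/(1 − c(1−t)) = 1/(1 − 0.72×0.76) = 1/0.4528 ≈ 2.208.
The tax multiplier is −c × k ≈ −1.59, so ΔY = k × (−c·ΔT) = (+$28.8 million) / 0.4528 ≈ +$63.6 million.

+$63.6 million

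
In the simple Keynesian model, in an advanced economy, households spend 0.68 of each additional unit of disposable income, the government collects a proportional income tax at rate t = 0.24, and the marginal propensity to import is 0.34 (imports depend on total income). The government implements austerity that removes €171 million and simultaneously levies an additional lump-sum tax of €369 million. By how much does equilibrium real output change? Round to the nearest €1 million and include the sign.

−€513 million

Expenditure multiplier = 1/(1 − c(1−t) + m) = 1/(1 − 0.68×0.76 + 0.34) = 1/0.8232 ≈ 1.215.
ΔG contributes k·ΔG = (−€171 million) / 0.8232 ≈ −€207.7 million.
ΔT of +€369 million changes first-round spending by −c·ΔT = −€250.92 million, contributing k·(−c·ΔT) = (−€250.92 million) / 0.8232 ≈ −€304.8 million.
Net ΔY = k(ΔG − c·ΔT) = (−€421.92 million) / 0.8232 ≈ −€513 million.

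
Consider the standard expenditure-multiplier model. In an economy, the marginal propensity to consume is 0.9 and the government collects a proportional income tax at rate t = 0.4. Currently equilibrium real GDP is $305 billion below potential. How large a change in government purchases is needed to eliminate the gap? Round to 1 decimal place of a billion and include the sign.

+$140.3 billion

Spending multiplier = 1/(1 − c(1−t)) = 1/(1 − 0.9×0.6) = 1/0.46 ≈ 2.174.
Need ΔY = +$305 billion, so ΔG = ΔY/k = (+$305 billion) × 0.46 = +$140.3 billion.
The government should increase government purchases by $140.3 billion.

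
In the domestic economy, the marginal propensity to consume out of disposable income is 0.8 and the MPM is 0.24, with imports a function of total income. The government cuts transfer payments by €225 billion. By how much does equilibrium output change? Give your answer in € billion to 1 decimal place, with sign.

−€409.1 billion

The transfer change shifts disposable income by −€225 billion, so first-round consumption changes by c·ΔTR = 0.8 × (−€225 billion) = −€180 billion.
Expenditure multiplier = 1/(1 − c + m) = 1/(1 − 0.8 + 0.24) = 1/0.44 ≈ 2.273.
The transfer multiplier is c × k ≈ 1.818, so ΔY = k × (c·ΔTR) = (−€180 billion) / 0.44 ≈ −€409.1 billion.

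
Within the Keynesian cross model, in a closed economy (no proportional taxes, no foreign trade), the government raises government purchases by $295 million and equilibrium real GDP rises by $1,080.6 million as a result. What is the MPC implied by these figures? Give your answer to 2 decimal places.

0.73

Implied spending multiplier k = ΔY/ΔG = 1,080.6/295 ≈ 3.6631.
Since k = 1/(1 − MPC), MPC = 1 − 1/k = 1 − ΔG/ΔY = 1 − 295/1,080.6 ≈ 0.73.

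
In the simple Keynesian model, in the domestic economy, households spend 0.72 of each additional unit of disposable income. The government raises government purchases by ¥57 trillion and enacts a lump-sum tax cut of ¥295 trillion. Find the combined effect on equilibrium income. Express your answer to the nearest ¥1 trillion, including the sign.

+¥962 trillion

Expenditure multiplier = 1/(1 − MPC) = 1/(1 − 0.72) = 1/0.28 ≈ 3.571.
ΔG contributes k·ΔG = (+¥57 trillion) / 0.28 ≈ +¥203.6 trillion.
ΔT of −¥295 trillion changes first-round spending by −c·ΔT = +¥212.4 trillion, contributing k·(−c·ΔT) = (+¥212.4 trillion) / 0.28 ≈ +¥758.6 trillion.
Net ΔY = k(ΔG − c·ΔT) = (+¥269.4 trillion) / 0.28 ≈ +¥962 trillion.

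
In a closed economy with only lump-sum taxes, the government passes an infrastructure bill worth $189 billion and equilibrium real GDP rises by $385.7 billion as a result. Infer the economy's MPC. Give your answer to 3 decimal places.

Implied spending multiplier k = ΔY/ΔG = 385.7/189 ≈ 2.0407.
Since k = 1/(1 − MPC), MPC = 1 − 1/k = 1 − ΔG/ΔY = 1 − 189/385.7 ≈ 0.510.

0.510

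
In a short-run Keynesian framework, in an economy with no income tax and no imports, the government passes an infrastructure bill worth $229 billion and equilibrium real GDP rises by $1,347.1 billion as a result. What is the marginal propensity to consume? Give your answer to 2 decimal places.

Implied spending multiplier k = ΔY/ΔG = 1,347.1/229 ≈ 5.8825.
Since k = 1/(1 − MPC), MPC = 1 − 1/k = 1 − ΔG/ΔY = 1 − 229/1,347.1 ≈ 0.83.

0.83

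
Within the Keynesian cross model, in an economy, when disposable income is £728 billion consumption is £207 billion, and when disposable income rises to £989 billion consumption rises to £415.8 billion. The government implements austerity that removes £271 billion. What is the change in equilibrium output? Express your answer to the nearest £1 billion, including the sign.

−£1,355 billion

MPC = ΔC/ΔYd = (415.8 − 207)/(989 − 728) = 208.8/261 = 0.8.
Spending multiplier = 1/(1 − MPC) = 1/(1 − 0.8) = 1/0.2 = 5.
ΔY = k × ΔG = (−£271 billion) / 0.2 = −£1,355 billion.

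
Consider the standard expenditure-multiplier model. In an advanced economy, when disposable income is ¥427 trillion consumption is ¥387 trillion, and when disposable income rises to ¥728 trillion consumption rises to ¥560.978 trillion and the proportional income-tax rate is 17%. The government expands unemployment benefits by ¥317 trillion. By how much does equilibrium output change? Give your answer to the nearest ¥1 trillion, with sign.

+¥352 trillion

MPC = ΔC/ΔYd = (560.978 − 387)/(728 − 427) = 173.978/301 = 0.578.
The transfer change shifts disposable income by +¥317 trillion, so first-round consumption changes by c·ΔTR = 0.578 × (+¥317 trillion) = +¥183.226 trillion.
Expenditure multiplier = 1/(1 − c(1−t)) = 1/(1 − 0.578×0.83) = 1/0.52026 ≈ 1.922.
The transfer multiplier is c × k ≈ 1.111, so ΔY = k × (c·ΔTR) = (+¥183.226 trillion) / 0.52026 ≈ +¥352 trillion.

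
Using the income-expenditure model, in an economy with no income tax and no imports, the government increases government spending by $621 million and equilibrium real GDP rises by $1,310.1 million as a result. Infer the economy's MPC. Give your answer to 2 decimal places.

0.53

Implied spending multiplier k = ΔY/ΔG = 1,310.1/621 ≈ 2.1097.
Since k = 1/(1 − MPC), MPC = 1 − 1/k = 1 − ΔG/ΔY = 1 − 621/1,310.1 ≈ 0.53.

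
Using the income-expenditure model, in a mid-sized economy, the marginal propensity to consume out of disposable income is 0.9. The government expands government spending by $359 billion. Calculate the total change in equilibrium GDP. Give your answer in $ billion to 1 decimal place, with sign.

+$3,590.0 billion

Spending multiplier = 1/(1 − MPC) = 1/(1 − 0.9) = 1/0.1 = 10.
ΔY = k × ΔG = (+$359 billion) / 0.1 = +$3,590 billion.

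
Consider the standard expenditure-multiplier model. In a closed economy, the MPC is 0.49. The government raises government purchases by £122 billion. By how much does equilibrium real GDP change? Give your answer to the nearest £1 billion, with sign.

Government-spending multiplier = 1/(1 − MPC) = 1/(1 − 0.49) = 1/0.51 ≈ 1.961.
ΔY = k × ΔG = (+£122 billion) / 0.51 ≈ +£239 billion.

+£239 billion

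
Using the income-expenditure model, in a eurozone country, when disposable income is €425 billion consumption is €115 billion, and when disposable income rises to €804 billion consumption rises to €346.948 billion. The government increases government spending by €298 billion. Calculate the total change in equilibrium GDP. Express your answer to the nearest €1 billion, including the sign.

MPC = ΔC/ΔYd = (346.948 − 115)/(804 − 425) = 231.948/379 = 0.612.
Spending multiplier = 1/(1 − MPC) = 1/(1 − 0.612) = 1/0.388 ≈ 2.577.
ΔY = k × ΔG = (+€298 billion) / 0.388 ≈ +€768 billion.

+€768 billion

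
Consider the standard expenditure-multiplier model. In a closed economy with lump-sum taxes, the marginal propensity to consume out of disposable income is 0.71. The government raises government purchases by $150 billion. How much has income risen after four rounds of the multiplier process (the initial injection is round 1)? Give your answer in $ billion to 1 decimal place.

Round 1 adds ΔG = $150 billion; each later round is MPC = 0.71 times the previous.
After 4 rounds: 150 + 106.5 + 75.615 + 53.68665 = ΔG·(1 − c^4)/(1 − c) = 150 × (1 − 0.25411681)/0.29 ≈ $385.8 billion.

$385.8 billion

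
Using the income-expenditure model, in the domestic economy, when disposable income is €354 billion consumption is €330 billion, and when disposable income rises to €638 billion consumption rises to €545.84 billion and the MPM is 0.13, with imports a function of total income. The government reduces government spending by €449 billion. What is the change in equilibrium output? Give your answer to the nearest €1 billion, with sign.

−€1,214 billion

MPC = ΔC/ΔYd = (545.84 − 330)/(638 − 354) = 215.84/284 = 0.76.
Government-spending multiplier = 1/(1 − c + m) = 1/(1 − 0.76 + 0.13) = 1/0.37 ≈ 2.703.
ΔY = k × ΔG = (−€449 billion) / 0.37 ≈ −€1,214 billion.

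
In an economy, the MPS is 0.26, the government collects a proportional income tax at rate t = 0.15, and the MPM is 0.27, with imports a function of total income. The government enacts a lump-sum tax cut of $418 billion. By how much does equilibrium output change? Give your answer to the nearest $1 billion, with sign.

MPC = 1 − MPS = 1 − 0.26 = 0.74.
A lump-sum tax change of −$418 billion shifts disposable income by +$418 billion; first-round consumption changes by −c × ΔT = −0.74 × (−$418 billion) = +$309.32 billion.
Expenditure multiplier = 1/(1 − c(1−t) + m) = 1/(1 − 0.74×0.85 + 0.27) = 1/0.641 ≈ 1.56.
The tax multiplier is −c × k ≈ −1.154, so ΔY = k × (−c·ΔT) = (+$309.32 billion) / 0.641 ≈ +$483 billion.

+$483 billion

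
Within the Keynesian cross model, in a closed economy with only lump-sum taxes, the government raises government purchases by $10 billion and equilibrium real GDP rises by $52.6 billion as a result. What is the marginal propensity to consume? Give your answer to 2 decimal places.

0.81

Implied spending multiplier k = ΔY/ΔG = 52.6/10 = 5.26.
Since k = 1/(1 − MPC), MPC = 1 − 1/k = 1 − ΔG/ΔY = 1 − 10/52.6 ≈ 0.81.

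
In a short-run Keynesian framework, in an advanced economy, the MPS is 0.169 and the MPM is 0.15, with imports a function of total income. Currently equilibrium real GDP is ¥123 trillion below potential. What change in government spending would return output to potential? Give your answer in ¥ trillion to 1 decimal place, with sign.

+¥39.2 trillion

MPC = 1 − MPS = 1 − 0.169 = 0.831.
Spending multiplier = 1/(1 − c + m) = 1/(1 − 0.831 + 0.15) = 1/0.319 ≈ 3.135.
Need ΔY = +¥123 trillion, so ΔG = ΔY/k = (+¥123 trillion) × 0.319 ≈ +¥39.2 trillion.
The government should increase government spending by ¥39.2 trillion.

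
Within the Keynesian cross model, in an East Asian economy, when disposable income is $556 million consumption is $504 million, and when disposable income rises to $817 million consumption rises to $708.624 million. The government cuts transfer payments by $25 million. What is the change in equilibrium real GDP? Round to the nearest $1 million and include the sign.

MPC = ΔC/ΔYd = (708.624 − 504)/(817 − 556) = 204.624/261 = 0.784.
The transfer change shifts disposable income by −$25 million, so first-round consumption changes by c·ΔTR = 0.784 × (−$25 million) = −$19.6 million.
Expenditure multiplier = 1/(1 − MPC) = 1/(1 − 0.784) = 1/0.216 ≈ 4.63.
The transfer multiplier is c × k ≈ 3.63, so ΔY = k × (c·ΔTR) = (−$19.6 million) / 0.216 ≈ −$91 million.

−$91 million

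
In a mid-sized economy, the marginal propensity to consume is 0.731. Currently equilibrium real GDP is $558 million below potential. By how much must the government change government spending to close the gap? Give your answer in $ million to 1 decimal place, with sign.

Spending multiplier = 1/(1 − MPC) = 1/(1 − 0.731) = 1/0.269 ≈ 3.717.
Need ΔY = +$558 million, so ΔG = ΔY/k = (+$558 million) × 0.269 ≈ +$150.1 million.
The government should increase government spending by $150.1 million.

+$150.1 million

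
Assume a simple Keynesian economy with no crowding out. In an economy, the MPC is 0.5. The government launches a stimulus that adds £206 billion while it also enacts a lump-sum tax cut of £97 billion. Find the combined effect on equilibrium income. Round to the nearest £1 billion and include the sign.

Expenditure multiplier = 1/(1 − MPC) = 1/(1 − 0.5) = 1/0.5 = 2.
ΔG contributes k·ΔG = (+£206 billion) / 0.5 = +£412 billion.
ΔT of −£97 billion changes first-round spending by −c·ΔT = +£48.5 billion, contributing k·(−c·ΔT) = (+£48.5 billion) / 0.5 = +£97 billion.
Net ΔY = k(ΔG − c·ΔT) = (+£254.5 billion) / 0.5 = +£509 billion.

+£509 billion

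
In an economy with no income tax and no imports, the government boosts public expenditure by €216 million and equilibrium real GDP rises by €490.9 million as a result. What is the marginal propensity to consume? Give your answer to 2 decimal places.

Implied spending multiplier k = ΔY/ΔG = 490.9/216 ≈ 2.2727.
Since k = 1/(1 − MPC), MPC = 1 − 1/k = 1 − ΔG/ΔY = 1 − 216/490.9 ≈ 0.56.

0.56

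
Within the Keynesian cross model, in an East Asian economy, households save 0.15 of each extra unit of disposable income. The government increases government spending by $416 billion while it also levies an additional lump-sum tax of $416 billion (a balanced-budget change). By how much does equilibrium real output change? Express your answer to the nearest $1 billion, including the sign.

+$416 billion

MPC = 1 − MPS = 1 − 0.15 = 0.85.
Expenditure multiplier = 1/(1 − MPC) = 1/(1 − 0.85) = 1/0.15 ≈ 6.667.
ΔG contributes k·ΔG = (+$416 billion) / 0.15 ≈ +$2,773.3 billion.
ΔT of +$416 billion changes first-round spending by −c·ΔT = −$353.6 billion, contributing k·(−c·ΔT) = (−$353.6 billion) / 0.15 ≈ −$2,357.3 billion.
With ΔG = ΔT and no other leakages, the balanced-budget multiplier is 1, so ΔY = ΔG = +$416 billion.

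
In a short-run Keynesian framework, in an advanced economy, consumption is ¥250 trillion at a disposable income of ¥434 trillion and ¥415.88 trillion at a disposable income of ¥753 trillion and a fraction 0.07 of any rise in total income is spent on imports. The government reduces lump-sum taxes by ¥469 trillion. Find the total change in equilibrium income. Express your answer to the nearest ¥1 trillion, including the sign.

MPC = ΔC/ΔYd = (415.88 − 250)/(753 − 434) = 165.88/319 = 0.52.
A lump-sum tax change of −¥469 trillion shifts disposable income by +¥469 trillion; first-round consumption changes by −c × ΔT = −0.52 × (−¥469 trillion) = +¥243.88 trillion.
Expenditure multiplier = 1/(1 − c + m) = 1/(1 − 0.52 + 0.07) = 1/0.55 ≈ 1.818.
The tax multiplier is −c × k ≈ −0.945, so ΔY = k × (−c·ΔT) = (+¥243.88 trillion) / 0.55 ≈ +¥443 trillion.

+¥443 trillion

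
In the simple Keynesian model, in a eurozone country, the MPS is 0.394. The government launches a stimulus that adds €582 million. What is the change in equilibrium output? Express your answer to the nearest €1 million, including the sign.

+€1,477 million

MPC = 1 − MPS = 1 − 0.394 = 0.606.
Government-spending multiplier = 1/(1 − MPC) = 1/(1 − 0.606) = 1/0.394 ≈ 2.538.
ΔY = k × ΔG = (+€582 million) / 0.394 ≈ +€1,477 million.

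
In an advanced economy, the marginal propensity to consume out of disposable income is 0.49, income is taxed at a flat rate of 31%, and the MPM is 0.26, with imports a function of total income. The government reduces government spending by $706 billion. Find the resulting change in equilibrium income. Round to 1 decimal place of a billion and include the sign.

Government-spending multiplier = 1/(1 − c(1−t) + m) = 1/(1 − 0.49×0.69 + 0.26) = 1/0.9219 ≈ 1.085.
ΔY = k × ΔG = (−$706 billion) / 0.9219 ≈ −$765.8 billion.

−$765.8 billion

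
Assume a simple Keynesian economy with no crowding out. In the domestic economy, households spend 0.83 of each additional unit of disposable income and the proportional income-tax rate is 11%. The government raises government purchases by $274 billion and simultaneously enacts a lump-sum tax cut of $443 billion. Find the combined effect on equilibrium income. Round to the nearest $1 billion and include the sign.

Expenditure multiplier = 1/(1 − c(1−t)) = 1/(1 − 0.83×0.89) = 1/0.2613 ≈ 3.827.
ΔG contributes k·ΔG = (+$274 billion) / 0.2613 ≈ +$1,048.6 billion.
ΔT of −$443 billion changes first-round spending by −c·ΔT = +$367.69 billion, contributing k·(−c·ΔT) = (+$367.69 billion) / 0.2613 ≈ +$1,407.2 billion.
Net ΔY = k(ΔG − c·ΔT) = (+$641.69 billion) / 0.2613 ≈ +$2,456 billion.

+$2,456 billion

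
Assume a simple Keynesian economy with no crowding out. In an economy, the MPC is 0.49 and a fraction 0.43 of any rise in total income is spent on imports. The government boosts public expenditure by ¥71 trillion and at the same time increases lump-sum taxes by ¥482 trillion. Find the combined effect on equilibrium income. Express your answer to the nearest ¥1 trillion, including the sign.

−¥176 trillion

Expenditure multiplier = 1/(1 − c + m) = 1/(1 − 0.49 + 0.43) = 1/0.94 ≈ 1.064.
ΔG contributes k·ΔG = (+¥71 trillion) / 0.94 ≈ +¥75.5 trillion.
ΔT of +¥482 trillion changes first-round spending by −c·ΔT = −¥236.18 trillion, contributing k·(−c·ΔT) = (−¥236.18 trillion) / 0.94 ≈ −¥251.3 trillion.
Net ΔY = k(ΔG − c·ΔT) = (−¥165.18 trillion) / 0.94 ≈ −¥176 trillion.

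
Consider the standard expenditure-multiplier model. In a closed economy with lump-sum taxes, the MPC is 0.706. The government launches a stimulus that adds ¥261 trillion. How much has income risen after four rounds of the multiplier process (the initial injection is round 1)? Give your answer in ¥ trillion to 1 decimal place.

¥667.2 trillion

Round 1 adds ΔG = ¥261 trillion; each later round is MPC = 0.706 times the previous.
After 4 rounds: 261 + 184.266 + 130.091796 + 91.844807976 = ΔG·(1 − c^4)/(1 − c) = 261 × (1 − 0.248438446096)/0.294 ≈ ¥667.2 trillion.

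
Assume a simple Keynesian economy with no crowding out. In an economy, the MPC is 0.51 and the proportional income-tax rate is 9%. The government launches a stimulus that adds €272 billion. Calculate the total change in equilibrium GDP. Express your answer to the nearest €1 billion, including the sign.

+€508 billion

Expenditure multiplier = 1/(1 − c(1−t)) = 1/(1 − 0.51×0.91) = 1/0.5359 ≈ 1.866.
ΔY = k × ΔG = (+€272 billion) / 0.5359 ≈ +€508 billion.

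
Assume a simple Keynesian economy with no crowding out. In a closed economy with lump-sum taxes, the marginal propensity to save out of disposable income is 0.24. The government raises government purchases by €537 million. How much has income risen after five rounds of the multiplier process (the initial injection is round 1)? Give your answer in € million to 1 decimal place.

€1,670.2 million

MPC = 1 − MPS = 1 − 0.24 = 0.76.
Round 1 adds ΔG = €537 million; each later round is MPC = 0.76 times the previous.
After 5 rounds: 537 + 408.12 + 310.1712 + 235.730112 + 179.15488512 = ΔG·(1 − c^5)/(1 − c) = 537 × (1 − 0.2535525376)/0.24 ≈ €1,670.2 million.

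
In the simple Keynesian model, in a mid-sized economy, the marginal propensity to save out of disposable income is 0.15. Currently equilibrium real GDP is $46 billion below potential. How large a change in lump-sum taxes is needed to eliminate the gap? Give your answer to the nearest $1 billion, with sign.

MPC = 1 − MPS = 1 − 0.15 = 0.85.
Spending multiplier = 1/(1 − MPC) = 1/(1 − 0.85) = 1/0.15 ≈ 6.667.
Tax multiplier = −c·k = −0.85/0.15 ≈ −5.667. Need ΔY = +$46 billion, so ΔT = ΔY/(−c·k) = −(+$46 billion) × 0.15 / 0.85 ≈ −$8 billion.
The government should cut lump-sum taxes by $8 billion.

−$8 billion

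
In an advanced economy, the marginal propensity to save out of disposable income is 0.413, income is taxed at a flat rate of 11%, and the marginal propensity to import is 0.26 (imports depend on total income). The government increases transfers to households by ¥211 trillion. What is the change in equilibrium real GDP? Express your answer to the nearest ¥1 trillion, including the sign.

+¥168 trillion

MPC = 1 − MPS = 1 − 0.413 = 0.587.
The transfer change shifts disposable income by +¥211 trillion, so first-round consumption changes by c·ΔTR = 0.587 × (+¥211 trillion) = +¥123.857 trillion.
Expenditure multiplier = 1/(1 − c(1−t) + m) = 1/(1 − 0.587×0.89 + 0.26) = 1/0.73757 ≈ 1.356.
The transfer multiplier is c × k ≈ 0.796, so ΔY = k × (c·ΔTR) = (+¥123.857 trillion) / 0.73757 ≈ +¥168 trillion.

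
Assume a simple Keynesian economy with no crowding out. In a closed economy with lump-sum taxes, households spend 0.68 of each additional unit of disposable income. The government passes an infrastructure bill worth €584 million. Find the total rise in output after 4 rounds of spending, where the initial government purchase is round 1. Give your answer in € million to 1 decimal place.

Round 1 adds ΔG = €584 million; each later round is MPC = 0.68 times the previous.
After 4 rounds: 584 + 397.12 + 270.0416 + 183.628288 = ΔG·(1 − c^4)/(1 − c) = 584 × (1 − 0.21381376)/0.32 ≈ €1,434.8 million.

€1,434.8 million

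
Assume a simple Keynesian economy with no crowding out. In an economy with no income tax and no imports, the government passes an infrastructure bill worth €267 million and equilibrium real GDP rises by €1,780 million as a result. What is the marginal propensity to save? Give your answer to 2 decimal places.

0.15

Implied spending multiplier k = ΔY/ΔG = 1,780/267 ≈ 6.6667.
Since k = 1/(1 − MPC), MPC = 1 − 1/k = 1 − ΔG/ΔY = 1 − 267/1,780 = 0.85.
MPS = 1 − MPC = 0.15.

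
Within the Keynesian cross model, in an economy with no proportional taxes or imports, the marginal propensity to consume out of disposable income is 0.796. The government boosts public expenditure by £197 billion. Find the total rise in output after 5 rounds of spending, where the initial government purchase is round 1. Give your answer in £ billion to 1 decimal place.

Round 1 adds ΔG = £197 billion; each later round is MPC = 0.796 times the previous.
After 5 rounds: 197 + 156.812 + 124.822352 + 99.358592192 + 79.089439384832 = ΔG·(1 − c^5)/(1 − c) = 197 × (1 − 0.319569511422976)/0.204 ≈ £657.1 billion.

£657.1 billion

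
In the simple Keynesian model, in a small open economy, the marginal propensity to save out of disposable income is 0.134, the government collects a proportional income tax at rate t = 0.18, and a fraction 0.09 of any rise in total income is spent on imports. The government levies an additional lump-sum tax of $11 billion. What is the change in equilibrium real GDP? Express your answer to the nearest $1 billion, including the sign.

MPC = 1 − MPS = 1 − 0.134 = 0.866.
A lump-sum tax change of +$11 billion shifts disposable income by −$11 billion; first-round consumption changes by −c × ΔT = −0.866 × (+$11 billion) = −$9.526 billion.
Expenditure multiplier = 1/(1 − c(1−t) + m) = 1/(1 − 0.866×0.82 + 0.09) = 1/0.37988 ≈ 2.632.
The tax multiplier is −c × k ≈ −2.28, so ΔY = k × (−c·ΔT) = (−$9.526 billion) / 0.37988 ≈ −$25 billion.

−$25 billion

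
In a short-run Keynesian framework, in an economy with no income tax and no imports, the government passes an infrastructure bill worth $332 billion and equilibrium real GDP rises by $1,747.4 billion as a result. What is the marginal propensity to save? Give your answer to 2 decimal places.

0.19

Implied spending multiplier k = ΔY/ΔG = 1,747.4/332 ≈ 5.2633.
Since k = 1/(1 − MPC), MPC = 1 − 1/k = 1 − ΔG/ΔY = 1 − 332/1,747.4 ≈ 0.81.
MPS = 1 − MPC = 0.19.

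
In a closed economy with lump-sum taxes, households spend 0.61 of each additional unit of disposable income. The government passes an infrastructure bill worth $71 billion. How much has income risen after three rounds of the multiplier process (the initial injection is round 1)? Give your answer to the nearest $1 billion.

Round 1 adds ΔG = $71 billion; each later round is MPC = 0.61 times the previous.
After 3 rounds: 71 + 43.31 + 26.4191 = ΔG·(1 − c^3)/(1 − c) = 71 × (1 − 0.226981)/0.39 ≈ $141 billion.

$141 billion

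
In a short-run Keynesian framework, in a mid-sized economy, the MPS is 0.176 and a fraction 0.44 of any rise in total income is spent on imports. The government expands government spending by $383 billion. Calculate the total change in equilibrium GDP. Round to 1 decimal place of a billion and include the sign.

MPC = 1 − MPS = 1 − 0.176 = 0.824.
Spending multiplier = 1/(1 − c + m) = 1/(1 − 0.824 + 0.44) = 1/0.616 ≈ 1.623.
ΔY = k × ΔG = (+$383 billion) / 0.616 ≈ +$621.8 billion.

+$621.8 billion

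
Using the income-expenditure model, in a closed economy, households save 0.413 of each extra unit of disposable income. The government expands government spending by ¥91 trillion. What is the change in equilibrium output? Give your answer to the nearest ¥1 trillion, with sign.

MPC = 1 − MPS = 1 − 0.413 = 0.587.
Government-spending multiplier = 1/(1 − MPC) = 1/(1 − 0.587) = 1/0.413 ≈ 2.421.
ΔY = k × ΔG = (+¥91 trillion) / 0.413 ≈ +¥220 trillion.

+¥220 trillion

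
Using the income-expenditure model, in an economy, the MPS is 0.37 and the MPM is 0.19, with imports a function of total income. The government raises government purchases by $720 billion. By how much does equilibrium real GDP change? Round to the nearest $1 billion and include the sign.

+$1,286 billion

MPC = 1 − MPS = 1 − 0.37 = 0.63.
Government-spending multiplier = 1/(1 − c + m) = 1/(1 − 0.63 + 0.19) = 1/0.56 ≈ 1.786.
ΔY = k × ΔG = (+$720 billion) / 0.56 ≈ +$1,286 billion.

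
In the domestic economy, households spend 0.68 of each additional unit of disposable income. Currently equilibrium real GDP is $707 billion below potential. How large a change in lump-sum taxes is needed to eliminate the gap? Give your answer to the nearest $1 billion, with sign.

−$333 billion

Spending multiplier = 1/(1 − MPC) = 1/(1 − 0.68) = 1/0.32 = 3.125.
Tax multiplier = −c·k = −0.68/0.32 = −2.125. Need ΔY = +$707 billion, so ΔT = ΔY/(−c·k) = −(+$707 billion) × 0.32 / 0.68 ≈ −$333 billion.
The government should cut lump-sum taxes by $333 billion.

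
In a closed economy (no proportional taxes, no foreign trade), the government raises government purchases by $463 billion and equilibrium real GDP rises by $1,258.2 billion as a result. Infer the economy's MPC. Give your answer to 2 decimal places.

Implied spending multiplier k = ΔY/ΔG = 1,258.2/463 ≈ 2.7175.
Since k = 1/(1 − MPC), MPC = 1 − 1/k = 1 − ΔG/ΔY = 1 − 463/1,258.2 ≈ 0.63.

0.63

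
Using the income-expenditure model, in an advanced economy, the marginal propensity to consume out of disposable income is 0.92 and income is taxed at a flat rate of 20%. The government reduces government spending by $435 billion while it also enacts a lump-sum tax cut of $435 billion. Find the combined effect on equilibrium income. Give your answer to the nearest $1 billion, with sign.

−$132 billion

Expenditure multiplier = 1/(1 − c(1−t)) = 1/(1 − 0.92×0.8) = 1/0.264 ≈ 3.788.
ΔG contributes k·ΔG = (−$435 billion) / 0.264 ≈ −$1,647.7 billion.
ΔT of −$435 billion changes first-round spending by −c·ΔT = +$400.2 billion, contributing k·(−c·ΔT) = (+$400.2 billion) / 0.264 ≈ +$1,515.9 billion.
Net ΔY = k(ΔG − c·ΔT) = (−$34.8 billion) / 0.264 ≈ −$132 billion.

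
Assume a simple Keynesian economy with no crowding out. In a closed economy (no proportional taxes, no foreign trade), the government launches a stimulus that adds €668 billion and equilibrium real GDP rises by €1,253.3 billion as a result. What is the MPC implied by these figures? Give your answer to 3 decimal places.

0.467

Implied spending multiplier k = ΔY/ΔG = 1,253.3/668 ≈ 1.8762.
Since k = 1/(1 − MPC), MPC = 1 − 1/k = 1 − ΔG/ΔY = 1 − 668/1,253.3 ≈ 0.467.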